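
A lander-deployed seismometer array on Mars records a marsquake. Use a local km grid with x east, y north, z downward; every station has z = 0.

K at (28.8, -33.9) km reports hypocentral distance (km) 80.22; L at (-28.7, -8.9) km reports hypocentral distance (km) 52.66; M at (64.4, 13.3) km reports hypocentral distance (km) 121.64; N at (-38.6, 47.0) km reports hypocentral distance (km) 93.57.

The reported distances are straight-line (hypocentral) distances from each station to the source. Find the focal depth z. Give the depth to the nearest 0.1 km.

z ≈ 44.7 km

Each station gives a sphere (x−x_i)² + (y−y_i)² + z² = d_i² (stations at z=0).
Subtracting the K sphere from L and M: z² cancels, leaving linear equations in x and y:
-115.0 x + 50.0 y = 2586.42
71.2 x + 94.4 y = -6015.44
Solving: x ≈ -37.800, y ≈ -35.212 km (keep extra digits for the depth step; rounded: -37.8, -35.2).
Then from the K sphere: z² = 80.22² − (x − 28.8)² − (y + 33.9)² with x = -37.800, y = -35.212, so z ≈ 44.699 ≈ 44.7 km.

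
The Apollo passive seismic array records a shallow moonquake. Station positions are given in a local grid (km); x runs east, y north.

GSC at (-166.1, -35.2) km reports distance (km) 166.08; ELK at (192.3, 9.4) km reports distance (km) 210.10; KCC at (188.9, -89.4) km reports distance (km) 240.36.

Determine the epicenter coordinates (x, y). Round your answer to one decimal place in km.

Circle about each station: (x + 166.1)² + (y + 35.2)² = 166.08²; (x − 192.3)² + (y − 9.4)² = 210.10²; (x − 188.9)² + (y + 89.4)² = 240.36².
Subtracting pairs of circle equations eliminates x²+y² and gives linear equations (the radical axes):
716.8 x + 89.2 y = -8320.04
710.0 x − 108.4 y = -15343.04
Solving the 2×2 system: x ≈ -16.1, y ≈ 36.1 km.

-16.1 km east, 36.1 km north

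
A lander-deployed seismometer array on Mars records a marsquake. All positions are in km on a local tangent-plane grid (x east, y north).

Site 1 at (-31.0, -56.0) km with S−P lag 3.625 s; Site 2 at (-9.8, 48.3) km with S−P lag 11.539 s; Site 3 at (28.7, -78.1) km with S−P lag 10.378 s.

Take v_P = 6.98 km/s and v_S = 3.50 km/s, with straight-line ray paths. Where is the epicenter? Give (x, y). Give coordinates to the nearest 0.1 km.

x ≈ -26.8 km, y ≈ -30.9 km

Distance from S−P lag: d = Δt · v_P v_S / (v_P − v_S) = Δt · (6.98·3.50)/(6.98−3.50) ≈ 7.0201·Δt.
So d_Site 1 = 25.45, d_Site 2 = 81.01, d_Site 3 = 72.85 km.
Circle about each station: (x + 31.0)² + (y + 56.0)² = 25.45²; (x + 9.8)² + (y − 48.3)² = 81.01²; (x − 28.7)² + (y + 78.1)² = 72.85².
Subtracting pairs of circle equations eliminates x²+y² and gives linear equations (the radical axes):
42.4 x + 208.6 y = -7582.99
119.4 x − 44.2 y = -1833.12
Solving the 2×2 system: x ≈ -26.8, y ≈ -30.9 km.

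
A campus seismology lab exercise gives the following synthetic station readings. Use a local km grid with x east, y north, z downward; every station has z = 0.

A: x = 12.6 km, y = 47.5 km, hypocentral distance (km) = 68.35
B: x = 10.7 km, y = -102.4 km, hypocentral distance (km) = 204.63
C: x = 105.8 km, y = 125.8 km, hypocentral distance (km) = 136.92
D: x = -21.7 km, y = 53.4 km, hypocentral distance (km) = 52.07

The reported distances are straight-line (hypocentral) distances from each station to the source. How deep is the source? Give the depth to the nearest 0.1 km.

Each station gives a sphere (x−x_i)² + (y−y_i)² + z² = d_i² (stations at z=0).
Subtracting the A sphere from B and C: z² cancels, leaving linear equations in x and y:
-3.8 x − 299.8 y = -29016.47
186.4 x + 156.6 y = 10528.91
Solving: x ≈ -25.094, y ≈ 97.104 km (keep extra digits for the depth step; rounded: -25.1, 97.1).
Then from the A sphere: z² = 68.35² − (x − 12.6)² − (y − 47.5)² with x = -25.094, y = 97.104, so z ≈ 28.113 ≈ 28.1 km.
Check against D (with the unrounded solution): distance 52.08 ≈ 52.07 km. ✓

depth ≈ 28.1 km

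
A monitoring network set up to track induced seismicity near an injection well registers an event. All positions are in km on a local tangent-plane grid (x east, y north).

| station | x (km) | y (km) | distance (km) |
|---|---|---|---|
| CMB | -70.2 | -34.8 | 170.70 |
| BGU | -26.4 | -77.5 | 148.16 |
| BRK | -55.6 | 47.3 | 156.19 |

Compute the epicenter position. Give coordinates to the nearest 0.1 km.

95.3 km east, 7.0 km north

Circle about each station: (x + 70.2)² + (y + 34.8)² = 170.70²; (x + 26.4)² + (y + 77.5)² = 148.16²; (x + 55.6)² + (y − 47.3)² = 156.19².
Subtracting pairs of circle equations eliminates x²+y² and gives linear equations (the radical axes):
87.6 x − 85.4 y = 7751.23
29.2 x + 164.2 y = 3932.74
Solving the 2×2 system: x ≈ 95.3, y ≈ 7.0 km.
Check against CMB (with the unrounded x, y): √((x + 70.2)²+(y + 34.8)²) = 170.71 ≈ 170.70 km. ✓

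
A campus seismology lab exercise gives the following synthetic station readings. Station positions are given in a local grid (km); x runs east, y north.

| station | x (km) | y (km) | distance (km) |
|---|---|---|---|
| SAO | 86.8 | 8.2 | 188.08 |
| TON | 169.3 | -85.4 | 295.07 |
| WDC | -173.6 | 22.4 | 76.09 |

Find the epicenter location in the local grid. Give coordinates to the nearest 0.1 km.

(-99.0, 37.4)

Circle about each station: (x − 86.8)² + (y − 8.2)² = 188.08²; (x − 169.3)² + (y + 85.4)² = 295.07²; (x + 173.6)² + (y − 22.4)² = 76.09².
Subtracting pairs of circle equations eliminates x²+y² and gives linear equations (the radical axes):
165.0 x − 187.2 y = -23338.05
-520.8 x + 28.4 y = 52621.64
Solving the 2×2 system: x ≈ -99.0, y ≈ 37.4 km.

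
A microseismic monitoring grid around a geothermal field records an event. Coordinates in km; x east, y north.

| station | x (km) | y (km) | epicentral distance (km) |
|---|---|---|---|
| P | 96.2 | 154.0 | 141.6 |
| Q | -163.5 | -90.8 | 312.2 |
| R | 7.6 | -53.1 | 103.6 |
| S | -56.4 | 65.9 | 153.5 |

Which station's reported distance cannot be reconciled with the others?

Q

Solve using three stations at a time. Using P, R, S (subtract circle equations pairwise → linear system) gives (x, y) ≈ (87.5, 12.7).
Distances from that point to each station vs reported:
  P: calculated 141.6 vs reported 141.6 → residual 0.0 km
  Q: calculated 271.5 vs reported 312.2 → residual 40.7 km
  R: calculated 103.5 vs reported 103.6 → residual 0.1 km
  S: calculated 153.5 vs reported 153.5 → residual 0.0 km
P, R, S are mutually consistent (residuals ≈ 0); Q is off by 40.7 km.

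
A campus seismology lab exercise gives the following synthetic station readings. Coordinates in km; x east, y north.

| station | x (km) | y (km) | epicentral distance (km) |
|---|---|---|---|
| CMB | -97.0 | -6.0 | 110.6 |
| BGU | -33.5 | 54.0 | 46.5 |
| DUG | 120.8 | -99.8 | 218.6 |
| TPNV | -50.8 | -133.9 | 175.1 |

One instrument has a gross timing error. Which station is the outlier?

DUG

Solve using three stations at a time. Using CMB, BGU, TPNV (subtract circle equations pairwise → linear system) gives (x, y) ≈ (7.1, 31.3).
Distances from that point to each station vs reported:
  CMB: calculated 110.6 vs reported 110.6 → residual 0.0 km
  BGU: calculated 46.5 vs reported 46.5 → residual 0.0 km
  DUG: calculated 173.6 vs reported 218.6 → residual 45.0 km
  TPNV: calculated 175.1 vs reported 175.1 → residual 0.0 km
CMB, BGU, TPNV are mutually consistent (residuals ≈ 0); DUG is off by 45.0 km.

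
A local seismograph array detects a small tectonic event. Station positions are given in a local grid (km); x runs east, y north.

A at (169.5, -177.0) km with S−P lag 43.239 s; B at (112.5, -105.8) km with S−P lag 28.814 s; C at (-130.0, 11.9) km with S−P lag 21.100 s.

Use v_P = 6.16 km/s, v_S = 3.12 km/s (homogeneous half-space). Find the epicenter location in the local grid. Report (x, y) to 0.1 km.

Distance from S−P lag: d = Δt · v_P v_S / (v_P − v_S) = Δt · (6.16·3.12)/(6.16−3.12) ≈ 6.3221·Δt.
So d_A = 273.36, d_B = 182.17, d_C = 133.40 km.
Circle about each station: (x − 169.5)² + (y + 177.0)² = 273.36²; (x − 112.5)² + (y + 105.8)² = 182.17²; (x + 130.0)² + (y − 11.9)² = 133.40².
Subtracting pairs of circle equations eliminates x²+y² and gives linear equations (the radical axes):
-114.0 x + 142.4 y = 5330.42
-599.0 x + 377.8 y = 13912.49
Solving the 2×2 system: x ≈ 0.8, y ≈ 38.1 km.

x ≈ 0.8 km, y ≈ 38.1 km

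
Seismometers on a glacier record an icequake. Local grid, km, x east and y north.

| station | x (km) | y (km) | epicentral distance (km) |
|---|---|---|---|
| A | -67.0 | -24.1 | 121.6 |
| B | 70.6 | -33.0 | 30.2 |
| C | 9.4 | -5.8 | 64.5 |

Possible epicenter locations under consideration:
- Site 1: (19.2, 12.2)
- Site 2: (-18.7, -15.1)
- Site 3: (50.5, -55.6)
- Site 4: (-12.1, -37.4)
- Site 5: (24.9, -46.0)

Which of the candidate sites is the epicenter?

For each candidate, compare |candidate − station| to the reported distance:
Site 1: residuals A 28.1, B 38.2, C 44.0 → max 44.0 km
Site 2: residuals A 72.5, B 60.9, C 34.9 → max 72.5 km
Site 3: residuals A 0.0, B 0.0, C 0.1 → max 0.1 km
Site 4: residuals A 65.1, B 52.6, C 26.3 → max 65.1 km
Site 5: residuals A 27.1, B 17.3, C 21.4 → max 27.1 km
Only Site 3 has all residuals ≈ 0.

Site 3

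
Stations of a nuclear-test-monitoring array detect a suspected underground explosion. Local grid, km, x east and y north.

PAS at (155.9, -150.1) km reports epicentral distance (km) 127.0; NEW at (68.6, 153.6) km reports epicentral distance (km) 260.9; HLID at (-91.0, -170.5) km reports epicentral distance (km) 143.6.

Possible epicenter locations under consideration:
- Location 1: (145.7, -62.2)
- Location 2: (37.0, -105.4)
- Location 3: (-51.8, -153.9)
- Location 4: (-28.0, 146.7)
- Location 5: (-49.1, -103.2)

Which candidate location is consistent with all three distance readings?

Location 2

For each candidate, compare |candidate − station| to the reported distance:
Location 1: residuals PAS 38.5, NEW 31.7, HLID 116.7 → max 116.7 km
Location 2: residuals PAS 0.0, NEW 0.0, HLID 0.0 → max 0.0 km
Location 3: residuals PAS 80.7, NEW 69.3, HLID 101.0 → max 101.0 km
Location 4: residuals PAS 222.2, NEW 164.1, HLID 179.8 → max 222.2 km
Location 5: residuals PAS 83.3, NEW 21.6, HLID 64.3 → max 83.3 km
Only Location 2 has all residuals ≈ 0.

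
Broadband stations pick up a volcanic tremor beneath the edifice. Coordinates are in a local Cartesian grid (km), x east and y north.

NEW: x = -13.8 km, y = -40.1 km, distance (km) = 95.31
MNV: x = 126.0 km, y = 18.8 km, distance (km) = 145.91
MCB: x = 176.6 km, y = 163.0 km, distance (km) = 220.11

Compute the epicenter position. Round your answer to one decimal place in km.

Circle about each station: (x + 13.8)² + (y + 40.1)² = 95.31²; (x − 126.0)² + (y − 18.8)² = 145.91²; (x − 176.6)² + (y − 163.0)² = 220.11².
Subtracting the NEW equation from the MNV and MCB equations removes the quadratic terms:
279.6 x + 117.8 y = 2225.26
380.8 x + 406.2 y = 16593.69
Solving the 2×2 system: x ≈ -15.3, y ≈ 55.2 km.
Check against NEW (with the unrounded x, y): √((x + 13.8)²+(y + 40.1)²) = 95.30 ≈ 95.31 km. ✓

x ≈ -15.3 km, y ≈ 55.2 km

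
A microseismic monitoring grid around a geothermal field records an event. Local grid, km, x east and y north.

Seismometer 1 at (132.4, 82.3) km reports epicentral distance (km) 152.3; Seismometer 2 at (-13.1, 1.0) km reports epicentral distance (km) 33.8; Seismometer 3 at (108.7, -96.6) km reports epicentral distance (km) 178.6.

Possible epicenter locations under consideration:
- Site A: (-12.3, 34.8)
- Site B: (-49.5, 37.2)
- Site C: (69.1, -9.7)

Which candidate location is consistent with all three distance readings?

Site A

For each candidate, compare |candidate − station| to the reported distance:
Site A: residuals Seismometer 1 0.0, Seismometer 2 0.0, Seismometer 3 0.0 → max 0.0 km
Site B: residuals Seismometer 1 35.1, Seismometer 2 17.5, Seismometer 3 28.6 → max 35.1 km
Site C: residuals Seismometer 1 40.6, Seismometer 2 49.1, Seismometer 3 83.1 → max 83.1 km
Only Site A has all residuals ≈ 0.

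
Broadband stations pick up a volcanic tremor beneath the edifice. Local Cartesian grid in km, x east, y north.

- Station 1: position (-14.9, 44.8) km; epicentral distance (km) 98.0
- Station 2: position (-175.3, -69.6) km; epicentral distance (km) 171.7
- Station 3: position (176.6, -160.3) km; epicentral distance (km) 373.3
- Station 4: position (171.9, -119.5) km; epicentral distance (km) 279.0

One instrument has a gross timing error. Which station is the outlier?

Station 4

Solve using three stations at a time. Using Station 1, Station 2, Station 3 (subtract circle equations pairwise → linear system) gives (x, y) ≈ (-103.6, 86.4).
Distances from that point to each station vs reported:
  Station 1: calculated 97.9 vs reported 98.0 → residual 0.1 km
  Station 2: calculated 171.7 vs reported 171.7 → residual 0.0 km
  Station 3: calculated 373.3 vs reported 373.3 → residual 0.0 km
  Station 4: calculated 343.9 vs reported 279.0 → residual 64.9 km
Station 1, Station 2, Station 3 are mutually consistent (residuals ≈ 0); Station 4 is off by 64.9 km.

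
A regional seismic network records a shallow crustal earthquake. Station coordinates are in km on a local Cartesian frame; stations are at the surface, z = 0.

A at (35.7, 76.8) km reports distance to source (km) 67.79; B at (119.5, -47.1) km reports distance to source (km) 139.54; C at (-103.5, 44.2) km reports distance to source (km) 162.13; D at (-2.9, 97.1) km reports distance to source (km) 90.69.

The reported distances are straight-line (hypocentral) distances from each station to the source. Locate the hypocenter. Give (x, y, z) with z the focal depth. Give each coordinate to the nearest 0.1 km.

x ≈ 45.7 km, y ≈ 53.3 km, depth ≈ 62.8 km

Each station gives a sphere (x−x_i)² + (y−y_i)² + z² = d_i² (stations at z=0).
Subtracting the A sphere from B and C: z² cancels, leaving linear equations in x and y:
167.6 x − 247.8 y = -5550.00
-278.4 x − 65.2 y = -16197.49
Solving: x ≈ 45.697, y ≈ 53.304 km (keep extra digits for the depth step; rounded: 45.7, 53.3).
Then from the A sphere: z² = 67.79² − (x − 35.7)² − (y − 76.8)² with x = 45.697, y = 53.304, so z ≈ 62.797 ≈ 62.8 km.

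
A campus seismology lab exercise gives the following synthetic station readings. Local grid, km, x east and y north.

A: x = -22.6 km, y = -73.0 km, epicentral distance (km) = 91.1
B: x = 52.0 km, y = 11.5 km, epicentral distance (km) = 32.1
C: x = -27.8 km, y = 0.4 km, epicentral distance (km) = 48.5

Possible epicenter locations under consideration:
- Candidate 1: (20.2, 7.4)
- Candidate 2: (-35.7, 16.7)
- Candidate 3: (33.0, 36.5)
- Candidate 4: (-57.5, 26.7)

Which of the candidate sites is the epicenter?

For each candidate, compare |candidate − station| to the reported distance:
Candidate 1: residuals A 0.0, B 0.0, C 0.0 → max 0.0 km
Candidate 2: residuals A 0.4, B 55.8, C 30.4 → max 55.8 km
Candidate 3: residuals A 31.7, B 0.7, C 22.2 → max 31.7 km
Candidate 4: residuals A 14.5, B 78.4, C 8.8 → max 78.4 km
Only Candidate 1 has all residuals ≈ 0.

Candidate 1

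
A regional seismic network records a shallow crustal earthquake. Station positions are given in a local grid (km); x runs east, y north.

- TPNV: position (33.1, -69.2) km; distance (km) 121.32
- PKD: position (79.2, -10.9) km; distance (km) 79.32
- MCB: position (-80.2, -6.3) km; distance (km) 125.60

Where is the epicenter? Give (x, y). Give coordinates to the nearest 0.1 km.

31.0 km east, 52.1 km north

Circle about each station: (x − 33.1)² + (y + 69.2)² = 121.32²; (x − 79.2)² + (y + 10.9)² = 79.32²; (x + 80.2)² + (y + 6.3)² = 125.60².
Subtracting the TPNV equation from the PKD and MCB equations removes the quadratic terms:
92.2 x + 116.6 y = 8934.08
-226.6 x + 125.8 y = -469.34
Solving the 2×2 system: x ≈ 31.0, y ≈ 52.1 km.
Check against TPNV (with the unrounded x, y): √((x − 33.1)²+(y + 69.2)²) = 121.33 ≈ 121.32 km. ✓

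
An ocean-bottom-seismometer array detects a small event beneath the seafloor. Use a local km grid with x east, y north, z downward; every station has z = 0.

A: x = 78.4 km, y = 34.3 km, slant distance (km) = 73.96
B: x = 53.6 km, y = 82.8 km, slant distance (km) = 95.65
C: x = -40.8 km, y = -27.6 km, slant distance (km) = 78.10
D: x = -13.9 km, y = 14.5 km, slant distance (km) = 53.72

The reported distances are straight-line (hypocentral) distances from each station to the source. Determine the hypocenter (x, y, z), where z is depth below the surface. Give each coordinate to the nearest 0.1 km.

Each station gives a sphere (x−x_i)² + (y−y_i)² + z² = d_i² (stations at z=0).
Subtracting the A sphere from B and C: z² cancels, leaving linear equations in x and y:
-49.6 x + 97.0 y = -1273.09
-238.4 x − 123.8 y = -5526.18
Solving: x ≈ 23.702, y ≈ -1.005 km (keep extra digits for the depth step; rounded: 23.7, -1.0).
Then from the A sphere: z² = 73.96² − (x − 78.4)² − (y − 34.3)² with x = 23.702, y = -1.005, so z ≈ 35.097 ≈ 35.1 km.

(23.7, -1.0, 35.1)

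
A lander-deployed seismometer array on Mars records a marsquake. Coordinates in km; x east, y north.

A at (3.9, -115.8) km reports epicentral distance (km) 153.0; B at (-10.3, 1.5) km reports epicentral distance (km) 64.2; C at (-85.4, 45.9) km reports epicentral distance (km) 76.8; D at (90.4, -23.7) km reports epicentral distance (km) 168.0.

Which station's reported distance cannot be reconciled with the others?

Solve using three stations at a time. Using A, B, D (subtract circle equations pairwise → linear system) gives (x, y) ≈ (-72.7, 16.7).
Distances from that point to each station vs reported:
  A: calculated 153.0 vs reported 153.0 → residual 0.0 km
  B: calculated 64.2 vs reported 64.2 → residual 0.0 km
  C: calculated 31.9 vs reported 76.8 → residual 44.9 km
  D: calculated 168.0 vs reported 168.0 → residual 0.0 km
A, B, D are mutually consistent (residuals ≈ 0); C is off by 44.9 km.

C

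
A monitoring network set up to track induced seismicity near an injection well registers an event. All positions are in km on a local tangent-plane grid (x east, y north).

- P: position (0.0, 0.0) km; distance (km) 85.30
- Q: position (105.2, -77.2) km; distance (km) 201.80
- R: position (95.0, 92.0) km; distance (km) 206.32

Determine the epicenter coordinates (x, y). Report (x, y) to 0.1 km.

(-84.8, -9.2)

Circle about each station: x² + y² = 85.30²; (x − 105.2)² + (y + 77.2)² = 201.80²; (x − 95.0)² + (y − 92.0)² = 206.32².
Subtracting the P equation from the Q and R equations removes the quadratic terms:
210.4 x − 154.4 y = -16420.27
190.0 x + 184.0 y = -17802.85
Solving the 2×2 system: x ≈ -84.8, y ≈ -9.2 km.
Check against P (with the unrounded x, y): √(x²+y²) = 85.29 ≈ 85.30 km. ✓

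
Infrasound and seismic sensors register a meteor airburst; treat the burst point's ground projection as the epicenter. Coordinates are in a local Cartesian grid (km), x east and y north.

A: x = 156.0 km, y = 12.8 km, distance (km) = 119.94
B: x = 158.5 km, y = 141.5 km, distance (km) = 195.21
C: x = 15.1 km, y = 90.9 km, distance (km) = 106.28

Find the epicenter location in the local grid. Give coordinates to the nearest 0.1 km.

Circle about each station: (x − 156.0)² + (y − 12.8)² = 119.94²; (x − 158.5)² + (y − 141.5)² = 195.21²; (x − 15.1)² + (y − 90.9)² = 106.28².
Subtracting the A equation from the B and C equations removes the quadratic terms:
5.0 x + 257.4 y = -3076.68
-281.8 x + 156.2 y = -12918.85
Solving the 2×2 system: x ≈ 38.8, y ≈ -12.7 km.

(38.8, -12.7)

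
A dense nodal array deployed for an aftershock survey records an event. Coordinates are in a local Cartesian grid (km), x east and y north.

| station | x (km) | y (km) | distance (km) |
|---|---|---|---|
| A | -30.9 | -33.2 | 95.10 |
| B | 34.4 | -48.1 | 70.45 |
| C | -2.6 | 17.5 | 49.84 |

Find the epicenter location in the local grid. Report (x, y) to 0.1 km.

Circle about each station: (x + 30.9)² + (y + 33.2)² = 95.10²; (x − 34.4)² + (y + 48.1)² = 70.45²; (x + 2.6)² + (y − 17.5)² = 49.84².
Subtracting pairs of circle equations eliminates x²+y² and gives linear equations (the radical axes):
130.6 x − 29.8 y = 5520.73
56.6 x + 101.4 y = 4815.94
Solving the 2×2 system: x ≈ 47.1, y ≈ 21.2 km.
Check against A (with the unrounded x, y): √((x + 30.9)²+(y + 33.2)²) = 95.10 ≈ 95.10 km. ✓

x ≈ 47.1 km, y ≈ 21.2 km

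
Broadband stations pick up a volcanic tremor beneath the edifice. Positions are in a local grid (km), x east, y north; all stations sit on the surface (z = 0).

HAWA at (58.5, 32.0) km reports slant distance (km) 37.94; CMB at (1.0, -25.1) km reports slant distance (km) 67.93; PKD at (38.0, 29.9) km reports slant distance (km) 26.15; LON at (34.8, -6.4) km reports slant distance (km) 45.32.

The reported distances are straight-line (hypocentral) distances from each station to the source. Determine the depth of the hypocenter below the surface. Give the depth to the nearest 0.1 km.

Each station gives a sphere (x−x_i)² + (y−y_i)² + z² = d_i² (stations at z=0).
Subtracting the HAWA sphere from CMB and PKD: z² cancels, leaving linear equations in x and y:
-115.0 x − 114.2 y = -6990.28
-41.0 x − 4.2 y = -1352.62
Solving: x ≈ 29.794, y ≈ 31.208 km (keep extra digits for the depth step; rounded: 29.8, 31.2).
Then from the HAWA sphere: z² = 37.94² − (x − 58.5)² − (y − 32.0)² with x = 29.794, y = 31.208, so z ≈ 24.795 ≈ 24.8 km.
Check against LON (with the unrounded solution): distance 45.32 ≈ 45.32 km. ✓

z ≈ 24.8 km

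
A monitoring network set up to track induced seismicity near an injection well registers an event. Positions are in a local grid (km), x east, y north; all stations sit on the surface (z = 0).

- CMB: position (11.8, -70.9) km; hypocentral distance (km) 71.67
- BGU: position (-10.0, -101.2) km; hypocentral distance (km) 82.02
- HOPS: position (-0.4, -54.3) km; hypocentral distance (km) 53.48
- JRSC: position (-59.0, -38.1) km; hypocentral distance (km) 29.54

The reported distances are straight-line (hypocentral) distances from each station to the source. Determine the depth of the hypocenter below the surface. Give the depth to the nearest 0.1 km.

z ≈ 22.3 km

Each station gives a sphere (x−x_i)² + (y−y_i)² + z² = d_i² (stations at z=0).
Subtracting the CMB sphere from BGU and HOPS: z² cancels, leaving linear equations in x and y:
-43.6 x − 60.6 y = 3584.70
-24.4 x + 33.2 y = 59.08
Solving: x ≈ -41.895, y ≈ -29.011 km (keep extra digits for the depth step; rounded: -41.9, -29.0).
Then from the CMB sphere: z² = 71.67² − (x − 11.8)² − (y + 70.9)² with x = -41.895, y = -29.011, so z ≈ 22.333 ≈ 22.3 km.
Check against JRSC (with the unrounded solution): distance 29.56 ≈ 29.54 km. ✓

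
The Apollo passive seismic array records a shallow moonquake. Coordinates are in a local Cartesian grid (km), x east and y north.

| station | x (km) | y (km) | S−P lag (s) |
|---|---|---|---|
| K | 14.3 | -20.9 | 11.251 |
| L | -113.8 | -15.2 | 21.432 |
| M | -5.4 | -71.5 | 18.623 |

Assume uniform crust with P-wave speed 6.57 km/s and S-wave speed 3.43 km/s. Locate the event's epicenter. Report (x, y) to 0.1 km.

Distance from S−P lag: d = Δt · v_P v_S / (v_P − v_S) = Δt · (6.57·3.43)/(6.57−3.43) ≈ 7.1768·Δt.
So d_K = 80.75, d_L = 153.81, d_M = 133.65 km.
Circle about each station: (x − 14.3)² + (y + 20.9)² = 80.75²; (x + 113.8)² + (y + 15.2)² = 153.81²; (x + 5.4)² + (y + 71.5)² = 133.65².
Subtracting the K equation from the L and M equations removes the quadratic terms:
-256.2 x + 11.4 y = -4596.77
-39.4 x − 101.2 y = -6841.65
Solving the 2×2 system: x ≈ 20.6, y ≈ 59.6 km.

(20.6, 59.6)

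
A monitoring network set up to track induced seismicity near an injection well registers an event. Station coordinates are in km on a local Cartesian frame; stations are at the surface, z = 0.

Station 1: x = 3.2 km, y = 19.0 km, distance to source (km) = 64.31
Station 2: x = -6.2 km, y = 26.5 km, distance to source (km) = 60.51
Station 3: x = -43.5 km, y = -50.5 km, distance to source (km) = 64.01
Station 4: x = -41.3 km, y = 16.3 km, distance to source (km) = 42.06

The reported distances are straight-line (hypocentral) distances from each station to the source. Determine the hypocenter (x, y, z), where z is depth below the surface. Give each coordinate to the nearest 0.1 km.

x ≈ -44.6 km, y ≈ 0.4 km, depth ≈ 38.8 km

Each station gives a sphere (x−x_i)² + (y−y_i)² + z² = d_i² (stations at z=0).
Subtracting the Station 1 sphere from Station 2 and Station 3: z² cancels, leaving linear equations in x and y:
-18.8 x + 15.0 y = 843.77
-93.4 x − 139.0 y = 4109.76
Solving: x ≈ -44.574, y ≈ 0.385 km (keep extra digits for the depth step; rounded: -44.6, 0.4).
Then from the Station 1 sphere: z² = 64.31² − (x − 3.2)² − (y − 19.0)² with x = -44.574, y = 0.385, so z ≈ 38.819 ≈ 38.8 km.
Check against Station 4 (with the unrounded solution): distance 42.08 ≈ 42.06 km. ✓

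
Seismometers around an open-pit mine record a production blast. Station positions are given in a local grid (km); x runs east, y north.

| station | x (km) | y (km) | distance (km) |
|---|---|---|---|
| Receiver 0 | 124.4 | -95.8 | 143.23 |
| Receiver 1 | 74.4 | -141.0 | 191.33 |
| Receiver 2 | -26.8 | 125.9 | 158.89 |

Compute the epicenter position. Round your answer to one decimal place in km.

Circle about each station: (x − 124.4)² + (y + 95.8)² = 143.23²; (x − 74.4)² + (y + 141.0)² = 191.33²; (x + 26.8)² + (y − 125.9)² = 158.89².
Subtracting pairs of circle equations eliminates x²+y² and gives linear equations (the radical axes):
-100.0 x − 90.4 y = -15328.98
-302.4 x + 443.4 y = -12815.15
Solving the 2×2 system: x ≈ 111.0, y ≈ 46.8 km.
Check against Receiver 0 (with the unrounded x, y): √((x − 124.4)²+(y + 95.8)²) = 143.22 ≈ 143.23 km. ✓

x ≈ 111.0 km, y ≈ 46.8 km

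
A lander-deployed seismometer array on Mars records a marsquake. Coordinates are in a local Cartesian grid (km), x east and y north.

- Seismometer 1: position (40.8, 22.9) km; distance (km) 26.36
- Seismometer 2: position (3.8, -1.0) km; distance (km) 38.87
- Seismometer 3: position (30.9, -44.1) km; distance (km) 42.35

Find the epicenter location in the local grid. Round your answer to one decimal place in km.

Circle about each station: (x − 40.8)² + (y − 22.9)² = 26.36²; (x − 3.8)² + (y + 1.0)² = 38.87²; (x − 30.9)² + (y + 44.1)² = 42.35².
Subtracting pairs of circle equations eliminates x²+y² and gives linear equations (the radical axes):
-74.0 x − 47.8 y = -2989.64
-19.8 x − 134.0 y = -388.10
Solving the 2×2 system: x ≈ 42.6, y ≈ -3.4 km.

(42.6, -3.4)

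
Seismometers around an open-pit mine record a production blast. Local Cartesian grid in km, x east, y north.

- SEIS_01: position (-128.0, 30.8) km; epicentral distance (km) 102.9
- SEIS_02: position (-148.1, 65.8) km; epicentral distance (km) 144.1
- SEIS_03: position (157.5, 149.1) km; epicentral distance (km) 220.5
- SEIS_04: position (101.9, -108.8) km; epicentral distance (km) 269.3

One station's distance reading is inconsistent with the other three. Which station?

SEIS_02

Solve using three stations at a time. Using SEIS_01, SEIS_03, SEIS_04 (subtract circle equations pairwise → linear system) gives (x, y) ≈ (-59.0, 107.2).
Distances from that point to each station vs reported:
  SEIS_01: calculated 102.9 vs reported 102.9 → residual 0.0 km
  SEIS_02: calculated 98.2 vs reported 144.1 → residual 45.9 km
  SEIS_03: calculated 220.5 vs reported 220.5 → residual 0.0 km
  SEIS_04: calculated 269.3 vs reported 269.3 → residual 0.0 km
SEIS_01, SEIS_03, SEIS_04 are mutually consistent (residuals ≈ 0); SEIS_02 is off by 45.9 km.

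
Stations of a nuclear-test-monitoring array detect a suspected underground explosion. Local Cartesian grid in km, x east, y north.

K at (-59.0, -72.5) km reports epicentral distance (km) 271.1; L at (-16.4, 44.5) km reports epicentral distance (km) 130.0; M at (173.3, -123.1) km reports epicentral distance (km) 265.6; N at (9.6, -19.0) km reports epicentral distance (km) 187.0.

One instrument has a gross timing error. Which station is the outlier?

Solve using three stations at a time. Using K, M, N (subtract circle equations pairwise → linear system) gives (x, y) ≈ (114.4, 135.9).
Distances from that point to each station vs reported:
  K: calculated 271.1 vs reported 271.1 → residual 0.0 km
  L: calculated 159.6 vs reported 130.0 → residual 29.6 km
  M: calculated 265.6 vs reported 265.6 → residual 0.0 km
  N: calculated 187.1 vs reported 187.0 → residual 0.1 km
K, M, N are mutually consistent (residuals ≈ 0); L is off by 29.6 km.

L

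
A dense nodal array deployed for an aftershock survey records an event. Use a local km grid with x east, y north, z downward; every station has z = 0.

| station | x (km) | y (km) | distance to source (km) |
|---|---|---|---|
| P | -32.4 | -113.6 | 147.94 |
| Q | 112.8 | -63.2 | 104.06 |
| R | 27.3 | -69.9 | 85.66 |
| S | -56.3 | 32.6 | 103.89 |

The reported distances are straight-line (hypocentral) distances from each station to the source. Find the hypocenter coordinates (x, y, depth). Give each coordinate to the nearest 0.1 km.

x ≈ 43.5 km, y ≈ 11.8 km, depth ≈ 20.0 km

Each station gives a sphere (x−x_i)² + (y−y_i)² + z² = d_i² (stations at z=0).
Subtracting the P sphere from Q and R: z² cancels, leaving linear equations in x and y:
290.4 x + 100.8 y = 13821.12
119.4 x + 87.4 y = 6225.19
Solving: x ≈ 43.496, y ≈ 11.806 km (keep extra digits for the depth step; rounded: 43.5, 11.8).
Then from the P sphere: z² = 147.94² − (x + 32.4)² − (y + 113.6)² with x = 43.496, y = 11.806, so z ≈ 19.984 ≈ 20.0 km.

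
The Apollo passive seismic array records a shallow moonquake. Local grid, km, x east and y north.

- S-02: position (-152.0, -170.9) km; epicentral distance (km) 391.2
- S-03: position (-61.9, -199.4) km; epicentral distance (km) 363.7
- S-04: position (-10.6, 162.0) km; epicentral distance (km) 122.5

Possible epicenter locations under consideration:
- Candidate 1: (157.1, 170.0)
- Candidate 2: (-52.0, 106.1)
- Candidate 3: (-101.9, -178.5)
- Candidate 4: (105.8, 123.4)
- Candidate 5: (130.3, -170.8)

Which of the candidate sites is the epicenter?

Candidate 4

For each candidate, compare |candidate − station| to the reported distance:
Candidate 1: residuals S-02 69.0, S-03 65.7, S-04 45.4 → max 69.0 km
Candidate 2: residuals S-02 96.7, S-03 58.0, S-04 52.9 → max 96.7 km
Candidate 3: residuals S-02 340.5, S-03 318.6, S-04 230.0 → max 340.5 km
Candidate 4: residuals S-02 0.0, S-03 0.1, S-04 0.1 → max 0.1 km
Candidate 5: residuals S-02 108.9, S-03 169.4, S-04 238.9 → max 238.9 km
Only Candidate 4 has all residuals ≈ 0.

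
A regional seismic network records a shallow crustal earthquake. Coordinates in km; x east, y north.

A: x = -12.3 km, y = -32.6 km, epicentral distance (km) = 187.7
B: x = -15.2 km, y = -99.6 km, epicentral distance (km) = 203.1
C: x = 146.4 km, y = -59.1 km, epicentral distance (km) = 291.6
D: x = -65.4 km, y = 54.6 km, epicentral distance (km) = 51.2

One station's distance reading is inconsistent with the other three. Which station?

Solve using three stations at a time. Using B, C, D (subtract circle equations pairwise → linear system) gives (x, y) ≈ (-109.8, 80.1).
Distances from that point to each station vs reported:
  A: calculated 149.1 vs reported 187.7 → residual 38.6 km
  B: calculated 203.1 vs reported 203.1 → residual 0.0 km
  C: calculated 291.6 vs reported 291.6 → residual 0.0 km
  D: calculated 51.2 vs reported 51.2 → residual 0.0 km
B, C, D are mutually consistent (residuals ≈ 0); A is off by 38.6 km.

A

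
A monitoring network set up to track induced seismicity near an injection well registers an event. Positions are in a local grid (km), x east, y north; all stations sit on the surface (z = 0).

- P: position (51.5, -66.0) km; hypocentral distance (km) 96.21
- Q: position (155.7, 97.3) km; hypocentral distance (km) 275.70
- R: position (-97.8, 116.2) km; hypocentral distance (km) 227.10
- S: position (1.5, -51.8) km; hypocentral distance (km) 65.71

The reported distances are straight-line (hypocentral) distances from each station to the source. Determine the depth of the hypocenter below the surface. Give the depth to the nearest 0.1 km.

25.2 km

Each station gives a sphere (x−x_i)² + (y−y_i)² + z² = d_i² (stations at z=0).
Subtracting the P sphere from Q and R: z² cancels, leaving linear equations in x and y:
208.4 x + 326.6 y = -40052.60
-298.6 x + 364.4 y = -26259.02
Solving: x ≈ -34.699, y ≈ -100.494 km (keep extra digits for the depth step; rounded: -34.7, -100.5).
Then from the P sphere: z² = 96.21² − (x − 51.5)² − (y + 66.0)² with x = -34.699, y = -100.494, so z ≈ 25.224 ≈ 25.2 km.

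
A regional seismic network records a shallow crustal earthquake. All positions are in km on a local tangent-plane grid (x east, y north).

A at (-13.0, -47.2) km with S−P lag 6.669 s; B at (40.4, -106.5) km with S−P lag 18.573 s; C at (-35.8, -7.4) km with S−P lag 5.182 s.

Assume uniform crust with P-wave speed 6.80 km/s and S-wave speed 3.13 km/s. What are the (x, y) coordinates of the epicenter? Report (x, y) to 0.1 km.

(-5.8, -9.2)

Distance from S−P lag: d = Δt · v_P v_S / (v_P − v_S) = Δt · (6.80·3.13)/(6.80−3.13) ≈ 5.7995·Δt.
So d_A = 38.68, d_B = 107.71, d_C = 30.05 km.
Circle about each station: (x + 13.0)² + (y + 47.2)² = 38.68²; (x − 40.4)² + (y + 106.5)² = 107.71²; (x + 35.8)² + (y + 7.4)² = 30.05².
Subtracting the A equation from the B and C equations removes the quadratic terms:
106.8 x − 118.6 y = 472.27
-45.6 x + 79.6 y = -467.30
Solving the 2×2 system: x ≈ -5.8, y ≈ -9.2 km.
Check against A (with the unrounded x, y): √((x + 13.0)²+(y + 47.2)²) = 38.71 ≈ 38.68 km. ✓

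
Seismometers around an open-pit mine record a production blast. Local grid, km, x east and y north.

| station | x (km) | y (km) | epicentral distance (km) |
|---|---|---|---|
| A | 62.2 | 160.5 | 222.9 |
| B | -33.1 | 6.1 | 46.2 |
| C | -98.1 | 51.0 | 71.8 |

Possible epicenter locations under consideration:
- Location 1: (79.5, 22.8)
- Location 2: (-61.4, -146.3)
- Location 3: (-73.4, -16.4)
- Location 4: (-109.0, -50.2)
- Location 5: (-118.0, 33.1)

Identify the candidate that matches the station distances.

For each candidate, compare |candidate − station| to the reported distance:
Location 1: residuals A 84.1, B 67.6, C 108.0 → max 108.0 km
Location 2: residuals A 107.9, B 108.8, C 128.9 → max 128.9 km
Location 3: residuals A 0.0, B 0.0, C 0.0 → max 0.0 km
Location 4: residuals A 48.6, B 48.3, C 30.0 → max 48.6 km
Location 5: residuals A 2.2, B 42.9, C 45.0 → max 45.0 km
Only Location 3 has all residuals ≈ 0.

Location 3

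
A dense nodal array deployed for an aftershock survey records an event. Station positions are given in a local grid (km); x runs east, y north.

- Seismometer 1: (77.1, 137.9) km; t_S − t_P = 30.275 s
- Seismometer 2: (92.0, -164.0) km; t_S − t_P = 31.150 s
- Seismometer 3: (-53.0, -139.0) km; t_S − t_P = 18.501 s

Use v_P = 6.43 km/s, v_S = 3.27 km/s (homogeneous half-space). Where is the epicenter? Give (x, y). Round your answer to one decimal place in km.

-53.0 km east, -15.9 km north

Distance from S−P lag: d = Δt · v_P v_S / (v_P − v_S) = Δt · (6.43·3.27)/(6.43−3.27) ≈ 6.6538·Δt.
So d_Seismometer 1 = 201.44, d_Seismometer 2 = 207.27, d_Seismometer 3 = 123.10 km.
Circle about each station: (x − 77.1)² + (y − 137.9)² = 201.44²; (x − 92.0)² + (y + 164.0)² = 207.27²; (x + 53.0)² + (y + 139.0)² = 123.10².
Subtracting the Seismometer 1 equation from the Seismometer 2 and Seismometer 3 equations removes the quadratic terms:
29.8 x − 603.8 y = 8016.40
-260.2 x − 553.8 y = 22593.64
Solving the 2×2 system: x ≈ -53.0, y ≈ -15.9 km.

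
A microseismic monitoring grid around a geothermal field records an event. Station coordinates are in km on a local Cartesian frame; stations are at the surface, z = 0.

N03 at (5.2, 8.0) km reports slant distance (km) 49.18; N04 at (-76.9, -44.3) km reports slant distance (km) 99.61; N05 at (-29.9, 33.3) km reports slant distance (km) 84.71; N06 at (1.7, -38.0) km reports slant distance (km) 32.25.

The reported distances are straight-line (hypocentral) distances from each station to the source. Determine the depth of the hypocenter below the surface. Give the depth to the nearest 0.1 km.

26.9 km

Each station gives a sphere (x−x_i)² + (y−y_i)² + z² = d_i² (stations at z=0).
Subtracting the N03 sphere from N04 and N05: z² cancels, leaving linear equations in x and y:
-164.2 x − 104.6 y = 281.58
-70.2 x + 50.6 y = -2845.25
Solving: x ≈ 18.105, y ≈ -31.113 km (keep extra digits for the depth step; rounded: 18.1, -31.1).
Then from the N03 sphere: z² = 49.18² − (x − 5.2)² − (y − 8.0)² with x = 18.105, y = -31.113, so z ≈ 26.876 ≈ 26.9 km.
Check against N06 (with the unrounded solution): distance 32.23 ≈ 32.25 km. ✓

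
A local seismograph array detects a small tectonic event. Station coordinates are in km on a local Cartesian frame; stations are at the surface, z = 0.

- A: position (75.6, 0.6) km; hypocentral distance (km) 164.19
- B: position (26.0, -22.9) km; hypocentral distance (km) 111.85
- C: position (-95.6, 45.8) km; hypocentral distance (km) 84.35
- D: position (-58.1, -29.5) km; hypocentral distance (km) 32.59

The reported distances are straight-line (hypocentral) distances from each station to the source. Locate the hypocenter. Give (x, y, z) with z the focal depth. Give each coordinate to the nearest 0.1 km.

(-83.4, -35.3, 19.7)

Each station gives a sphere (x−x_i)² + (y−y_i)² + z² = d_i² (stations at z=0).
Subtracting the A sphere from B and C: z² cancels, leaving linear equations in x and y:
-99.2 x − 47.0 y = 9932.62
-342.4 x + 90.4 y = 25364.71
Solving: x ≈ -83.400, y ≈ -35.305 km (keep extra digits for the depth step; rounded: -83.4, -35.3).
Then from the A sphere: z² = 164.19² − (x − 75.6)² − (y − 0.6)² with x = -83.400, y = -35.305, so z ≈ 19.702 ≈ 19.7 km.
Check against D (with the unrounded solution): distance 32.59 ≈ 32.59 km. ✓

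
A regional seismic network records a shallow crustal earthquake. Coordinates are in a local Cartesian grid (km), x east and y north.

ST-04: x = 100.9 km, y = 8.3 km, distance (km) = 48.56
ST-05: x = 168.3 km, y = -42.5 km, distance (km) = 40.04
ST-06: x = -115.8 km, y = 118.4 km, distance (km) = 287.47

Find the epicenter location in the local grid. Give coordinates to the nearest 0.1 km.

x ≈ 130.1 km, y ≈ -30.5 km

Circle about each station: (x − 100.9)² + (y − 8.3)² = 48.56²; (x − 168.3)² + (y + 42.5)² = 40.04²; (x + 115.8)² + (y − 118.4)² = 287.47².
Subtracting the ST-04 equation from the ST-05 and ST-06 equations removes the quadratic terms:
134.8 x − 101.6 y = 20636.31
-433.4 x + 220.2 y = -63102.43
Solving the 2×2 system: x ≈ 130.1, y ≈ -30.5 km.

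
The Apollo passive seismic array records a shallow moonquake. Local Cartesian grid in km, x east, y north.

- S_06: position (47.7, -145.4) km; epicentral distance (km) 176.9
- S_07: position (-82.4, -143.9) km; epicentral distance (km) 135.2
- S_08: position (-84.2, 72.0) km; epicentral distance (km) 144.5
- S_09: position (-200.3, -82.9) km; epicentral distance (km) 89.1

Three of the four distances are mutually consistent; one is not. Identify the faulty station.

Solve using three stations at a time. Using S_06, S_08, S_09 (subtract circle equations pairwise → linear system) gives (x, y) ≈ (-112.2, -69.7).
Distances from that point to each station vs reported:
  S_06: calculated 176.9 vs reported 176.9 → residual 0.0 km
  S_07: calculated 79.9 vs reported 135.2 → residual 55.3 km
  S_08: calculated 144.5 vs reported 144.5 → residual 0.0 km
  S_09: calculated 89.1 vs reported 89.1 → residual 0.0 km
S_06, S_08, S_09 are mutually consistent (residuals ≈ 0); S_07 is off by 55.3 km.

S_07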